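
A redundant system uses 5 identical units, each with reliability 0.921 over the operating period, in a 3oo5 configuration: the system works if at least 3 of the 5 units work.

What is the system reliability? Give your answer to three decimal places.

0.996

R = Σ_{i=3}^{5} C(5,i) p^i (1−p)^{5−i} with p = 0.921
C(5,3)·0.921^3·0.079^2 = 0.04876
C(5,4)·0.921^4·0.079^1 = 0.28421
C(5,5)·0.921^5·0.079^0 = 0.66267
Sum = 0.996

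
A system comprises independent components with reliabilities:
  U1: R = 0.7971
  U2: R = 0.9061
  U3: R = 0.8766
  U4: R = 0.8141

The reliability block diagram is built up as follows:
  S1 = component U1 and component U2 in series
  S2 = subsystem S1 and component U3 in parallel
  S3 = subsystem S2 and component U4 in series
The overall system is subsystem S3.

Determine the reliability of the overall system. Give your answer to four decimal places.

Series (U1 and U2): 0.797100 × 0.906100 = 0.722252
Parallel ([0.722252] and U3): 1 − (1 − 0.722252)(1 − 0.876600) = 0.965726
Series ([0.965726] and U4): 0.965726 × 0.814100 = 0.7862

0.7862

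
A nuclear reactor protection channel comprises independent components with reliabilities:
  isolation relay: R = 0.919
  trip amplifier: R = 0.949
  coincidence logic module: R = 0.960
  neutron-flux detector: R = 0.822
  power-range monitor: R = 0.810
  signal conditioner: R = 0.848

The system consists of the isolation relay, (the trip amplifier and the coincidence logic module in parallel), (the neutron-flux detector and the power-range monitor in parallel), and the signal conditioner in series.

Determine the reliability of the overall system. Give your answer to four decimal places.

0.7514

Parallel (trip amplifier and coincidence logic module): 1 − (1 − 0.949000)(1 − 0.960000) = 0.997960
Parallel (neutron-flux detector and power-range monitor): 1 − (1 − 0.822000)(1 − 0.810000) = 0.966180
Series (isolation relay, [0.997960], [0.966180], and signal conditioner): 0.919000 × 0.997960 × 0.966180 × 0.848000 = 0.7514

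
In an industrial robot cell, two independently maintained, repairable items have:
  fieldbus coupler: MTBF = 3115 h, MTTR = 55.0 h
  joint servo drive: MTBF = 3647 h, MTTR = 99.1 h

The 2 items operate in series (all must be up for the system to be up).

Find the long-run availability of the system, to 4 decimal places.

0.9567

A(fieldbus coupler) = MTBF/(MTBF+MTTR) = 3115/(3115+55.0) = 0.982650
A(joint servo drive) = MTBF/(MTBF+MTTR) = 3647/(3647+99.1) = 0.973546
Series availability: 0.982650 × 0.973546 = 0.9567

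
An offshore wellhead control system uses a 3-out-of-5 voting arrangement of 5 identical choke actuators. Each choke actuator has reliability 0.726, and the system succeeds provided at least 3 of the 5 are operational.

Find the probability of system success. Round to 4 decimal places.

R = Σ_{i=3}^{5} C(5,i) p^i (1−p)^{5−i} with p = 0.726
C(5,3)·0.726^3·0.274^2 = 0.287284
C(5,4)·0.726^4·0.274^1 = 0.380598
C(5,5)·0.726^5·0.274^0 = 0.201689
Sum = 0.8696

0.8696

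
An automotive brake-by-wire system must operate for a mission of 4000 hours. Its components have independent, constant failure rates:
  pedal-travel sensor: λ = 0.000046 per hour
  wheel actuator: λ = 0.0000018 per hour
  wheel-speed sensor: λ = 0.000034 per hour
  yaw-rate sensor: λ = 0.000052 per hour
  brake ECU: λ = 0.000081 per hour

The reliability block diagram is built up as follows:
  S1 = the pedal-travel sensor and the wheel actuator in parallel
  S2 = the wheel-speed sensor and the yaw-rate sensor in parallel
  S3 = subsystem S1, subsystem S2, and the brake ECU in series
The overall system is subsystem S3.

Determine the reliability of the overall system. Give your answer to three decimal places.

0.705

R(pedal-travel sensor) = exp(−0.000046 × 4000) = 0.83194
R(wheel actuator) = exp(−0.0000018 × 4000) = 0.99283
R(wheel-speed sensor) = exp(−0.000034 × 4000) = 0.87284
R(yaw-rate sensor) = exp(−0.000052 × 4000) = 0.81221
R(brake ECU) = exp(−0.000081 × 4000) = 0.72325
Parallel (pedal-travel sensor and wheel actuator): 1 − (1 − 0.83194)(1 − 0.99283) = 0.99880
Parallel (wheel-speed sensor and yaw-rate sensor): 1 − (1 − 0.87284)(1 − 0.81221) = 0.97612
Series ([0.99880], [0.97612], and brake ECU): 0.99880 × 0.97612 × 0.72325 = 0.705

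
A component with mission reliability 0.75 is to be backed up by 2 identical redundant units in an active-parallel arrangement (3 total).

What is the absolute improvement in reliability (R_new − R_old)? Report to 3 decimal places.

0.234

R_before = 0.75
R_after = 1 − (1 − 0.75)^3 = 0.984
ΔR = 0.984 − 0.75 = 0.234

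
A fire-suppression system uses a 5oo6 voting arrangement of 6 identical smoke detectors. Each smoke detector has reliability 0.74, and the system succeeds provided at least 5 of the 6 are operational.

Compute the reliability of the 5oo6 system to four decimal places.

0.5104

R = Σ_{i=5}^{6} C(6,i) p^i (1−p)^{6−i} with p = 0.74
C(6,5)·0.74^5·0.26^1 = 0.346165
C(6,6)·0.74^6·0.26^0 = 0.164206
Sum = 0.5104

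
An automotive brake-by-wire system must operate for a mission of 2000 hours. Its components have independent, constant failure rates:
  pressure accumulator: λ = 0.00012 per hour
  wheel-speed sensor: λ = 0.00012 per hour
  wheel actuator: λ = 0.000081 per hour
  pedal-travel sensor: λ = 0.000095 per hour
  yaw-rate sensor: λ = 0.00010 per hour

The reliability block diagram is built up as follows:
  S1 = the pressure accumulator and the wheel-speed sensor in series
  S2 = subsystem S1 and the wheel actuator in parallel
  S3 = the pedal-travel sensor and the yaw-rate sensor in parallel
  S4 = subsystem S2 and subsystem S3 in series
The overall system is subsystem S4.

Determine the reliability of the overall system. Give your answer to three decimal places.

R(pressure accumulator) = exp(−0.00012 × 2000) = 0.78663
R(wheel-speed sensor) = exp(−0.00012 × 2000) = 0.78663
R(wheel actuator) = exp(−0.000081 × 2000) = 0.85044
R(pedal-travel sensor) = exp(−0.000095 × 2000) = 0.82696
R(yaw-rate sensor) = exp(−0.00010 × 2000) = 0.81873
Series (pressure accumulator and wheel-speed sensor): 0.78663 × 0.78663 = 0.61879
Parallel ([0.61879] and wheel actuator): 1 − (1 − 0.61879)(1 − 0.85044) = 0.94299
Parallel (pedal-travel sensor and yaw-rate sensor): 1 − (1 − 0.82696)(1 − 0.81873) = 0.96863
Series ([0.94299] and [0.96863]): 0.94299 × 0.96863 = 0.913

0.913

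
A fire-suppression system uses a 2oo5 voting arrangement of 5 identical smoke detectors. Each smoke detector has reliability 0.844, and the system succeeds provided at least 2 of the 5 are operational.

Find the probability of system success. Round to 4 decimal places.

R = Σ_{i=2}^{5} C(5,i) p^i (1−p)^{5−i} with p = 0.844
C(5,2)·0.844^2·0.156^3 = 0.027043
C(5,3)·0.844^3·0.156^2 = 0.146311
C(5,4)·0.844^4·0.156^1 = 0.395790
C(5,5)·0.844^5·0.156^0 = 0.428265
Sum = 0.9974

0.9974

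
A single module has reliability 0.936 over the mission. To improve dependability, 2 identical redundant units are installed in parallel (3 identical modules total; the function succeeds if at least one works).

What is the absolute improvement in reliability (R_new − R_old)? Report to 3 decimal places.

0.064

R_before = 0.936
R_after = 1 − (1 − 0.936)^3 = 1.000
ΔR = 1.000 − 0.936 = 0.064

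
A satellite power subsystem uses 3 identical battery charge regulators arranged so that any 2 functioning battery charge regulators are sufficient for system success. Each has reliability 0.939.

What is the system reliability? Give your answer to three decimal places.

R = Σ_{i=2}^{3} C(3,i) p^i (1−p)^{3−i} with p = 0.939
C(3,2)·0.939^2·0.061^1 = 0.16135
C(3,3)·0.939^3·0.061^0 = 0.82794
Sum = 0.989

0.989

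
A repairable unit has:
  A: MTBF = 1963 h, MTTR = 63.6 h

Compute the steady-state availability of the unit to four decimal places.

0.9686

A(A) = MTBF/(MTBF+MTTR) = 1963/(1963+63.6) = 0.9686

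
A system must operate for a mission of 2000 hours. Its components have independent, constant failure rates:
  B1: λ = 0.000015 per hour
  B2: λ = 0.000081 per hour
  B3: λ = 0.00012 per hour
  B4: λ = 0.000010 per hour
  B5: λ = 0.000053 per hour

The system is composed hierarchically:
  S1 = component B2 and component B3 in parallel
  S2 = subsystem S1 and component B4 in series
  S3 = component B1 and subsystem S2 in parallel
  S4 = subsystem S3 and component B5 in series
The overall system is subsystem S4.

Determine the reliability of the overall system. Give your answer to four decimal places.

0.8981

R(B1) = exp(−0.000015 × 2000) = 0.970446
R(B2) = exp(−0.000081 × 2000) = 0.850441
R(B3) = exp(−0.00012 × 2000) = 0.786628
R(B4) = exp(−0.000010 × 2000) = 0.980199
R(B5) = exp(−0.000053 × 2000) = 0.899425
Parallel (B2 and B3): 1 − (1 − 0.850441)(1 − 0.786628) = 0.968088
Series ([0.968088] and B4): 0.968088 × 0.980199 = 0.948919
Parallel (B1 and [0.948919]): 1 − (1 − 0.970446)(1 − 0.948919) = 0.998490
Series ([0.998490] and B5): 0.998490 × 0.899425 = 0.8981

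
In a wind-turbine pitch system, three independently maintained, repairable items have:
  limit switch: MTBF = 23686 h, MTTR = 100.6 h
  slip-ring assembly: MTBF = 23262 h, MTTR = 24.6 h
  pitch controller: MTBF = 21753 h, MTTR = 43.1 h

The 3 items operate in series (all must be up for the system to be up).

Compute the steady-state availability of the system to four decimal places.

A(limit switch) = MTBF/(MTBF+MTTR) = 23686/(23686+100.6) = 0.995771
A(slip-ring assembly) = MTBF/(MTBF+MTTR) = 23262/(23262+24.6) = 0.998944
A(pitch controller) = MTBF/(MTBF+MTTR) = 21753/(21753+43.1) = 0.998023
Series availability: 0.995771 × 0.998944 × 0.998023 = 0.9928

0.9928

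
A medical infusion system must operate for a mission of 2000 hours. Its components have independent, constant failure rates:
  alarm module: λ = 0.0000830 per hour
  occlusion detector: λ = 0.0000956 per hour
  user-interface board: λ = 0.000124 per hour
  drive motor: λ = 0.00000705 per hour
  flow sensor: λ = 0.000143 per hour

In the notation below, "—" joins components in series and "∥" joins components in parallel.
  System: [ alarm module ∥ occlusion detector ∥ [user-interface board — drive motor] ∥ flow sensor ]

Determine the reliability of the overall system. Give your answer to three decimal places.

R(alarm module) = exp(−0.0000830 × 2000) = 0.84705
R(occlusion detector) = exp(−0.0000956 × 2000) = 0.82597
R(user-interface board) = exp(−0.000124 × 2000) = 0.78036
R(drive motor) = exp(−0.00000705 × 2000) = 0.98600
R(flow sensor) = exp(−0.000143 × 2000) = 0.75126
Series (user-interface board and drive motor): 0.78036 × 0.98600 = 0.76943
Parallel (alarm module, occlusion detector, [0.76943], and flow sensor): 1 − (1 − 0.84705)(1 − 0.82597)(1 − 0.76943)(1 − 0.75126) = 0.998

0.998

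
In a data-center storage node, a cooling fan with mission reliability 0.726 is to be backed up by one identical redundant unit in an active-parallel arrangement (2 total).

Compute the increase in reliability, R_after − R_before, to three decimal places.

R_before = 0.726
R_after = 1 − (1 − 0.726)^2 = 0.925
ΔR = 0.925 − 0.726 = 0.199

0.199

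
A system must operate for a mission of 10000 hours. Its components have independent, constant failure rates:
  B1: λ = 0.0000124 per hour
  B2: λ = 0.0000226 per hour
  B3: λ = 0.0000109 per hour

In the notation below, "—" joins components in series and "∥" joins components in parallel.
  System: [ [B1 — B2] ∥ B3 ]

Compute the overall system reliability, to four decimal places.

R(B1) = exp(−0.0000124 × 10000) = 0.883380
R(B2) = exp(−0.0000226 × 10000) = 0.797718
R(B3) = exp(−0.0000109 × 10000) = 0.896730
Series (B1 and B2): 0.883380 × 0.797718 = 0.704688
Parallel ([0.704688] and B3): 1 − (1 − 0.704688)(1 − 0.896730) = 0.9695

0.9695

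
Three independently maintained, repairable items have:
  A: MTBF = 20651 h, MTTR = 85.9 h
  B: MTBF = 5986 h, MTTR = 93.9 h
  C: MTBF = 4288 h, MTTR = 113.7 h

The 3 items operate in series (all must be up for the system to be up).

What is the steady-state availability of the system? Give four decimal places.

0.9552

A(A) = MTBF/(MTBF+MTTR) = 20651/(20651+85.9) = 0.995858
A(B) = MTBF/(MTBF+MTTR) = 5986/(5986+93.9) = 0.984556
A(C) = MTBF/(MTBF+MTTR) = 4288/(4288+113.7) = 0.974169
Series availability: 0.995858 × 0.984556 × 0.974169 = 0.9552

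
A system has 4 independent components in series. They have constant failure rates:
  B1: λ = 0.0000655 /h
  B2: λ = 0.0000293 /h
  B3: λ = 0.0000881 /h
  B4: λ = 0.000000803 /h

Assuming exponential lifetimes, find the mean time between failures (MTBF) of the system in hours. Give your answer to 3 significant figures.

Series of exponential components: λ_sys = Σ λ_i
λ_sys = 0.0000655 + 0.0000293 + 0.0000881 + 0.000000803 = 1.8370e-04 /h
MTBF = 1 / λ_sys = 5440 h

5440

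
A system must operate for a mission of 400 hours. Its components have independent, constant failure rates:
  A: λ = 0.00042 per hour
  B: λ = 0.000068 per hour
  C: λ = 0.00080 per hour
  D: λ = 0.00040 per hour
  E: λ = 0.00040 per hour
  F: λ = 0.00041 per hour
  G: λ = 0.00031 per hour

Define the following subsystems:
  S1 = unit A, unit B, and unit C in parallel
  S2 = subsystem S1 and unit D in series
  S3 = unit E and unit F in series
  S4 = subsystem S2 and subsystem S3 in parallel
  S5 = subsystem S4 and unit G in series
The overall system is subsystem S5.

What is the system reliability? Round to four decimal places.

0.8470

R(A) = exp(−0.00042 × 400) = 0.845354
R(B) = exp(−0.000068 × 400) = 0.973167
R(C) = exp(−0.00080 × 400) = 0.726149
R(D) = exp(−0.00040 × 400) = 0.852144
R(E) = exp(−0.00040 × 400) = 0.852144
R(F) = exp(−0.00041 × 400) = 0.848742
R(G) = exp(−0.00031 × 400) = 0.883380
Parallel (A, B, and C): 1 − (1 − 0.845354)(1 − 0.973167)(1 − 0.726149) = 0.998864
Series ([0.998864] and D): 0.998864 × 0.852144 = 0.851176
Series (E and F): 0.852144 × 0.848742 = 0.723250
Parallel ([0.851176] and [0.723250]): 1 − (1 − 0.851176)(1 − 0.723250) = 0.958813
Series ([0.958813] and G): 0.958813 × 0.883380 = 0.8470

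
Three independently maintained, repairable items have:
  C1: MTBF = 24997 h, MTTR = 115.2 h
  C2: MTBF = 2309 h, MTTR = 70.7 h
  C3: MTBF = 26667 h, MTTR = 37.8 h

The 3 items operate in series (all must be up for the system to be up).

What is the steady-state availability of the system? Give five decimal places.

0.96447

A(C1) = MTBF/(MTBF+MTTR) = 24997/(24997+115.2) = 0.995413
A(C2) = MTBF/(MTBF+MTTR) = 2309/(2309+70.7) = 0.970290
A(C3) = MTBF/(MTBF+MTTR) = 26667/(26667+37.8) = 0.998585
Series availability: 0.995413 × 0.970290 × 0.998585 = 0.96447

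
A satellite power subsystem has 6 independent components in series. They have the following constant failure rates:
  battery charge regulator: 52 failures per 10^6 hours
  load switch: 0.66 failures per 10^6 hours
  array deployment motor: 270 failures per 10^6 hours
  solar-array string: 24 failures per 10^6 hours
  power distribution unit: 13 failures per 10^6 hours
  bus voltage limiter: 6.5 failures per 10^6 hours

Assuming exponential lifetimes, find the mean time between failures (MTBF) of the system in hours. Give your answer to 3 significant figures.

Series of exponential components: λ_sys = Σ λ_i
λ_sys = 0.000052 + 0.00000066 + 0.00027 + 0.000024 + 0.000013 + 0.0000065 = 3.6616e-04 /h
MTBF = 1 / λ_sys = 2730 h

2730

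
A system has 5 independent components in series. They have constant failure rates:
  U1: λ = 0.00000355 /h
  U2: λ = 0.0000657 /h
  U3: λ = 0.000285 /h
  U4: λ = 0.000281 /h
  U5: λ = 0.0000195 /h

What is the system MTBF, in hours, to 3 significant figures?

1530

Series of exponential components: λ_sys = Σ λ_i
λ_sys = 0.00000355 + 0.0000657 + 0.000285 + 0.000281 + 0.0000195 = 6.5475e-04 /h
MTBF = 1 / λ_sys = 1530 h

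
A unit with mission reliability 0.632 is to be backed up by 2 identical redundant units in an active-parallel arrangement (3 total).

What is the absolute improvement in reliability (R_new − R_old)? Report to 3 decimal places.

0.318

R_before = 0.632
R_after = 1 − (1 − 0.632)^3 = 0.950
ΔR = 0.950 − 0.632 = 0.318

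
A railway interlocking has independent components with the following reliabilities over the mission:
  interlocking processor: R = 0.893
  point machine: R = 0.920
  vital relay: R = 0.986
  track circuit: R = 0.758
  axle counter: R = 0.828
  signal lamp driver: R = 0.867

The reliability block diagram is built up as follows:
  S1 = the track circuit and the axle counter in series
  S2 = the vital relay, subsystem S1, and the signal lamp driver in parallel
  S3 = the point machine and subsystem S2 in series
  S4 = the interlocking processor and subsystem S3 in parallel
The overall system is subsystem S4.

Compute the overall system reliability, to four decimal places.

0.9914

Series (track circuit and axle counter): 0.758000 × 0.828000 = 0.627624
Parallel (vital relay, [0.627624], and signal lamp driver): 1 − (1 − 0.986000)(1 − 0.627624)(1 − 0.867000) = 0.999307
Series (point machine and [0.999307]): 0.920000 × 0.999307 = 0.919362
Parallel (interlocking processor and [0.919362]): 1 − (1 − 0.893000)(1 − 0.919362) = 0.9914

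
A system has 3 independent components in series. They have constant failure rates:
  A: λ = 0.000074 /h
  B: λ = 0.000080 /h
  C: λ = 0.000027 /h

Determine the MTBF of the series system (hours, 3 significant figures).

Series of exponential components: λ_sys = Σ λ_i
λ_sys = 0.000074 + 0.000080 + 0.000027 = 1.8100e-04 /h
MTBF = 1 / λ_sys = 5520 h

5520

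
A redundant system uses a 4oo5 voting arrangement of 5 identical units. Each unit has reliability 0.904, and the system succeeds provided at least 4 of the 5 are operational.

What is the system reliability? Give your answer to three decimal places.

R = Σ_{i=4}^{5} C(5,i) p^i (1−p)^{5−i} with p = 0.904
C(5,4)·0.904^4·0.096^1 = 0.32056
C(5,5)·0.904^5·0.096^0 = 0.60373
Sum = 0.924

0.924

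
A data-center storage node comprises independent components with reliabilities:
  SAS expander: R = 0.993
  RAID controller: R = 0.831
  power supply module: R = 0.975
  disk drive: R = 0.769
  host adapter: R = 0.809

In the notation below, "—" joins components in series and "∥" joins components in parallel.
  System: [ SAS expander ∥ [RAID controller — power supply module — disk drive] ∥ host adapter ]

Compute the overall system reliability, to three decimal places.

Series (RAID controller, power supply module, and disk drive): 0.83100 × 0.97500 × 0.76900 = 0.62306
Parallel (SAS expander, [0.62306], and host adapter): 1 − (1 − 0.99300)(1 − 0.62306)(1 − 0.80900) = 0.999

0.999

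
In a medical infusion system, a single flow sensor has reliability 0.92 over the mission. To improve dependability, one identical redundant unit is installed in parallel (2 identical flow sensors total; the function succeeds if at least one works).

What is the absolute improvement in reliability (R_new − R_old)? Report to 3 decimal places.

R_before = 0.92
R_after = 1 − (1 − 0.92)^2 = 0.994
ΔR = 0.994 − 0.92 = 0.074

0.074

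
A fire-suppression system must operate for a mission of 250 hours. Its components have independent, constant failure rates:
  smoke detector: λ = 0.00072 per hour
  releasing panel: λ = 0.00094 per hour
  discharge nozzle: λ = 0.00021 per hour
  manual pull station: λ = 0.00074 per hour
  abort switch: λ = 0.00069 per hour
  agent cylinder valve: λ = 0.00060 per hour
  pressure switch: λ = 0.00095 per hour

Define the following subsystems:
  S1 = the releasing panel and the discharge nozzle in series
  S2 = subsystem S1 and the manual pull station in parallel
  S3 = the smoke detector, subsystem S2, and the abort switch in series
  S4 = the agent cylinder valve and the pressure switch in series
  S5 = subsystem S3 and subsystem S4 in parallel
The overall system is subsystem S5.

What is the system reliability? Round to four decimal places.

R(smoke detector) = exp(−0.00072 × 250) = 0.835270
R(releasing panel) = exp(−0.00094 × 250) = 0.790571
R(discharge nozzle) = exp(−0.00021 × 250) = 0.948854
R(manual pull station) = exp(−0.00074 × 250) = 0.831104
R(abort switch) = exp(−0.00069 × 250) = 0.841558
R(agent cylinder valve) = exp(−0.00060 × 250) = 0.860708
R(pressure switch) = exp(−0.00095 × 250) = 0.788597
Series (releasing panel and discharge nozzle): 0.790571 × 0.948854 = 0.750136
Parallel ([0.750136] and manual pull station): 1 − (1 − 0.750136)(1 − 0.831104) = 0.957799
Series (smoke detector, [0.957799], and abort switch): 0.835270 × 0.957799 × 0.841558 = 0.673264
Series (agent cylinder valve and pressure switch): 0.860708 × 0.788597 = 0.678752
Parallel ([0.673264] and [0.678752]): 1 − (1 − 0.673264)(1 − 0.678752) = 0.8950

0.8950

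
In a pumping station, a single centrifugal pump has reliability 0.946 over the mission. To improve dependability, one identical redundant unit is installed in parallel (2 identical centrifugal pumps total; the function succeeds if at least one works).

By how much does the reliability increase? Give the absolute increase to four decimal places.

0.0511

R_before = 0.946
R_after = 1 − (1 − 0.946)^2 = 0.9971
ΔR = 0.9971 − 0.946 = 0.0511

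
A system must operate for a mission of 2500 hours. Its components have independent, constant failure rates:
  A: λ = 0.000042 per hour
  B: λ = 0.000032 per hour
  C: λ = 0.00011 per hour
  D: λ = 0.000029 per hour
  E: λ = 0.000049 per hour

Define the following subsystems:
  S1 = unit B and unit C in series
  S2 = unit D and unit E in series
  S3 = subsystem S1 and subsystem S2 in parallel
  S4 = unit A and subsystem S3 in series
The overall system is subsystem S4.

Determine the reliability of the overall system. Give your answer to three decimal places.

R(A) = exp(−0.000042 × 2500) = 0.90032
R(B) = exp(−0.000032 × 2500) = 0.92312
R(C) = exp(−0.00011 × 2500) = 0.75957
R(D) = exp(−0.000029 × 2500) = 0.93007
R(E) = exp(−0.000049 × 2500) = 0.88471
Series (B and C): 0.92312 × 0.75957 = 0.70117
Series (D and E): 0.93007 × 0.88471 = 0.82284
Parallel ([0.70117] and [0.82284]): 1 − (1 − 0.70117)(1 − 0.82284) = 0.94706
Series (A and [0.94706]): 0.90032 × 0.94706 = 0.853

0.853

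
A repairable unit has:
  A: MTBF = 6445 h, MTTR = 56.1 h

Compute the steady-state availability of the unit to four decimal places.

0.9914

A(A) = MTBF/(MTBF+MTTR) = 6445/(6445+56.1) = 0.9914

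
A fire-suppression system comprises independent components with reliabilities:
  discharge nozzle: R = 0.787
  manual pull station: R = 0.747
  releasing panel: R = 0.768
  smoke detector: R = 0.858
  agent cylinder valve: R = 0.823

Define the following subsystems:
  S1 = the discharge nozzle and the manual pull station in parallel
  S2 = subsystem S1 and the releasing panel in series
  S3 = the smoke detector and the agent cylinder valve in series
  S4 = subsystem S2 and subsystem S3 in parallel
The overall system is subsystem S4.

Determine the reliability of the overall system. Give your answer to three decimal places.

0.920

Parallel (discharge nozzle and manual pull station): 1 − (1 − 0.78700)(1 − 0.74700) = 0.94611
Series ([0.94611] and releasing panel): 0.94611 × 0.76800 = 0.72661
Series (smoke detector and agent cylinder valve): 0.85800 × 0.82300 = 0.70613
Parallel ([0.72661] and [0.70613]): 1 − (1 − 0.72661)(1 − 0.70613) = 0.920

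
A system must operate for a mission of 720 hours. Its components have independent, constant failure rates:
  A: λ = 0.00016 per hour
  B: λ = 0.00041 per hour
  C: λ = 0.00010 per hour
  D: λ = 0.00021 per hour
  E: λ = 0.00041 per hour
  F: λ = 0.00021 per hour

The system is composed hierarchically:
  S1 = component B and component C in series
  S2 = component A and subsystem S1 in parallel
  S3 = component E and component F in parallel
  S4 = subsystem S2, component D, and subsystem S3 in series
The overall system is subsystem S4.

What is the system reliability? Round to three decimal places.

R(A) = exp(−0.00016 × 720) = 0.89119
R(B) = exp(−0.00041 × 720) = 0.74438
R(C) = exp(−0.00010 × 720) = 0.93053
R(D) = exp(−0.00021 × 720) = 0.85968
R(E) = exp(−0.00041 × 720) = 0.74438
R(F) = exp(−0.00021 × 720) = 0.85968
Series (B and C): 0.74438 × 0.93053 = 0.69267
Parallel (A and [0.69267]): 1 − (1 − 0.89119)(1 − 0.69267) = 0.96656
Parallel (E and F): 1 − (1 − 0.74438)(1 − 0.85968) = 0.96413
Series ([0.96656], D, and [0.96413]): 0.96656 × 0.85968 × 0.96413 = 0.801

0.801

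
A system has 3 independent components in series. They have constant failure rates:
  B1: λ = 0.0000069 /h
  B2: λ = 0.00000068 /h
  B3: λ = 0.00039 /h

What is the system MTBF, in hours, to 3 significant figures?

2520

Series of exponential components: λ_sys = Σ λ_i
λ_sys = 0.0000069 + 0.00000068 + 0.00039 = 3.9758e-04 /h
MTBF = 1 / λ_sys = 2520 h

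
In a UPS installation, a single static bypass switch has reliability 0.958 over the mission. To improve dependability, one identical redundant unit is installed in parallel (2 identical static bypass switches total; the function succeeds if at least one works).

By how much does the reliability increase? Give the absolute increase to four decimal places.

R_before = 0.958
R_after = 1 − (1 − 0.958)^2 = 0.9982
ΔR = 0.9982 − 0.958 = 0.0402

0.0402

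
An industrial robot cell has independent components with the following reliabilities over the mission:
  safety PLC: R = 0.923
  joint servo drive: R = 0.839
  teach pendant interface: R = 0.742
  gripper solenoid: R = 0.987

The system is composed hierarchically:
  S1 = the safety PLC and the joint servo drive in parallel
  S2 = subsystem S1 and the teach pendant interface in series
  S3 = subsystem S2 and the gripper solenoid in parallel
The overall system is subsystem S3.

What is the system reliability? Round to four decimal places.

Parallel (safety PLC and joint servo drive): 1 − (1 − 0.923000)(1 − 0.839000) = 0.987603
Series ([0.987603] and teach pendant interface): 0.987603 × 0.742000 = 0.732801
Parallel ([0.732801] and gripper solenoid): 1 − (1 − 0.732801)(1 − 0.987000) = 0.9965

0.9965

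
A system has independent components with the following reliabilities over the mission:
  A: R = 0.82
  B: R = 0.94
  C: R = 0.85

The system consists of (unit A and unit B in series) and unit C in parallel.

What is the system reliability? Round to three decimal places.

Series (A and B): 0.82000 × 0.94000 = 0.77080
Parallel ([0.77080] and C): 1 − (1 − 0.77080)(1 − 0.85000) = 0.966

0.966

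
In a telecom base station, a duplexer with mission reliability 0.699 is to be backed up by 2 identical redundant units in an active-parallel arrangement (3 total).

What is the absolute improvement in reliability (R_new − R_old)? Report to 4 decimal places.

R_before = 0.699
R_after = 1 − (1 − 0.699)^3 = 0.9727
ΔR = 0.9727 − 0.699 = 0.2737

0.2737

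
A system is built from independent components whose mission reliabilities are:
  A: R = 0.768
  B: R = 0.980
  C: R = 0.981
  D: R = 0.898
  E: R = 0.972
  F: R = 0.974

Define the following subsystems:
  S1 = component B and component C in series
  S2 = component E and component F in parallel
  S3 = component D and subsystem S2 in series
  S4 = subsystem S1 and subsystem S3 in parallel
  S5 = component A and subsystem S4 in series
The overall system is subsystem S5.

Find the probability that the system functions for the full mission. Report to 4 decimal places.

Series (B and C): 0.980000 × 0.981000 = 0.961380
Parallel (E and F): 1 − (1 − 0.972000)(1 − 0.974000) = 0.999272
Series (D and [0.999272]): 0.898000 × 0.999272 = 0.897346
Parallel ([0.961380] and [0.897346]): 1 − (1 − 0.961380)(1 − 0.897346) = 0.996036
Series (A and [0.996036]): 0.768000 × 0.996036 = 0.7650

0.7650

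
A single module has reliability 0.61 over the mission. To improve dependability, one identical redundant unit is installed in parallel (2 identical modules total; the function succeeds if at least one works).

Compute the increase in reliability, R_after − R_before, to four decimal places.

R_before = 0.61
R_after = 1 − (1 − 0.61)^2 = 0.8479
ΔR = 0.8479 − 0.61 = 0.2379

0.2379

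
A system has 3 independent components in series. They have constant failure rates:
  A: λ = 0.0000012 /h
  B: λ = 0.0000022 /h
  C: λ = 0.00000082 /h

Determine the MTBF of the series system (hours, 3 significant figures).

Series of exponential components: λ_sys = Σ λ_i
λ_sys = 0.0000012 + 0.0000022 + 0.00000082 = 4.2200e-06 /h
MTBF = 1 / λ_sys = 237000 h

237000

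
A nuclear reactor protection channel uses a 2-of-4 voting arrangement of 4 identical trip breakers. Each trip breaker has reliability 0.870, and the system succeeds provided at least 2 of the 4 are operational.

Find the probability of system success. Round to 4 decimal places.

0.9921

R = Σ_{i=2}^{4} C(4,i) p^i (1−p)^{4−i} with p = 0.870
C(4,2)·0.870^2·0.130^2 = 0.076750
C(4,3)·0.870^3·0.130^1 = 0.342422
C(4,4)·0.870^4·0.130^0 = 0.572898
Sum = 0.9921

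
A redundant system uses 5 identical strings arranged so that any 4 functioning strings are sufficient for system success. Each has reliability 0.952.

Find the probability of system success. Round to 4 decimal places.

0.9791

R = Σ_{i=4}^{5} C(5,i) p^i (1−p)^{5−i} with p = 0.952
C(5,4)·0.952^4·0.048^1 = 0.197133
C(5,5)·0.952^5·0.048^0 = 0.781960
Sum = 0.9791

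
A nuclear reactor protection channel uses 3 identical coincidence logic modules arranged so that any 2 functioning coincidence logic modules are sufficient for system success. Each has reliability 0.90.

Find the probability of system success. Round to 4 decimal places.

R = Σ_{i=2}^{3} C(3,i) p^i (1−p)^{3−i} with p = 0.90
C(3,2)·0.90^2·0.10^1 = 0.243000
C(3,3)·0.90^3·0.10^0 = 0.729000
Sum = 0.9720

0.9720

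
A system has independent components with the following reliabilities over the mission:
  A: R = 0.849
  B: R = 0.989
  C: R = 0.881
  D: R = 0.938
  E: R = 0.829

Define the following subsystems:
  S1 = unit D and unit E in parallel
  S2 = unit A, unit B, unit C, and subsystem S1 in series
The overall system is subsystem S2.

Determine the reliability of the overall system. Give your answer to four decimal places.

0.7319

Parallel (D and E): 1 − (1 − 0.938000)(1 − 0.829000) = 0.989398
Series (A, B, C, and [0.989398]): 0.849000 × 0.989000 × 0.881000 × 0.989398 = 0.7319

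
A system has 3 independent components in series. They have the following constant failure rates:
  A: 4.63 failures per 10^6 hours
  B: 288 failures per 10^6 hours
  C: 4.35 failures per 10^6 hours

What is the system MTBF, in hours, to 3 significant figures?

3370

Series of exponential components: λ_sys = Σ λ_i
λ_sys = 0.00000463 + 0.000288 + 0.00000435 = 2.9698e-04 /h
MTBF = 1 / λ_sys = 3370 h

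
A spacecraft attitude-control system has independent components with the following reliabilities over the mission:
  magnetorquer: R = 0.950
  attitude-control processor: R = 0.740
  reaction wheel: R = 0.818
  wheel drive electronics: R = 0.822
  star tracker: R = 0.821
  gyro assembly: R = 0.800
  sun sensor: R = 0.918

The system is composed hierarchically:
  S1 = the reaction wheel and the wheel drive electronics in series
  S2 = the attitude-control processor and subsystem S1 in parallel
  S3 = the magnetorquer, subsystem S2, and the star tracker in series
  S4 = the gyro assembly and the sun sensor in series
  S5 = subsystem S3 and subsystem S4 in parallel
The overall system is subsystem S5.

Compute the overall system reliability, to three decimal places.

0.924

Series (reaction wheel and wheel drive electronics): 0.81800 × 0.82200 = 0.67240
Parallel (attitude-control processor and [0.67240]): 1 − (1 − 0.74000)(1 − 0.67240) = 0.91482
Series (magnetorquer, [0.91482], and star tracker): 0.95000 × 0.91482 × 0.82100 = 0.71351
Series (gyro assembly and sun sensor): 0.80000 × 0.91800 = 0.73440
Parallel ([0.71351] and [0.73440]): 1 − (1 − 0.71351)(1 − 0.73440) = 0.924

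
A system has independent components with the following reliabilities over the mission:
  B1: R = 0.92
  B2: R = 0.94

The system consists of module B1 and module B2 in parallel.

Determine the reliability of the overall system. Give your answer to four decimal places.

Parallel (B1 and B2): 1 − (1 − 0.920000)(1 − 0.940000) = 0.9952

0.9952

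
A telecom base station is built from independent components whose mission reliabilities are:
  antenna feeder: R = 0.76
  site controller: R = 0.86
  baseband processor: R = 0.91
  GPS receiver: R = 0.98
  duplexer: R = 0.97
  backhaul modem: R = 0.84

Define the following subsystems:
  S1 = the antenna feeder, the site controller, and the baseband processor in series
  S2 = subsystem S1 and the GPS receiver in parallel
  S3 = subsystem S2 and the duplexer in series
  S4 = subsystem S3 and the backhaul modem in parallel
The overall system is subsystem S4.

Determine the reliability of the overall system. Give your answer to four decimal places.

Series (antenna feeder, site controller, and baseband processor): 0.760000 × 0.860000 × 0.910000 = 0.594776
Parallel ([0.594776] and GPS receiver): 1 − (1 − 0.594776)(1 − 0.980000) = 0.991896
Series ([0.991896] and duplexer): 0.991896 × 0.970000 = 0.962139
Parallel ([0.962139] and backhaul modem): 1 − (1 − 0.962139)(1 − 0.840000) = 0.9939

0.9939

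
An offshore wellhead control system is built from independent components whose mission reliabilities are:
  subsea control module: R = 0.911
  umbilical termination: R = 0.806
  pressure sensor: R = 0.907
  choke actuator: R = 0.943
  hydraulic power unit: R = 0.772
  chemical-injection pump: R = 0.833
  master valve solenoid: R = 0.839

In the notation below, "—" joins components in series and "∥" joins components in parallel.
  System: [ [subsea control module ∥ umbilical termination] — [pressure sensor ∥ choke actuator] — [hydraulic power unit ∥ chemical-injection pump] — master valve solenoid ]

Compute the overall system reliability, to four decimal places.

0.7889

Parallel (subsea control module and umbilical termination): 1 − (1 − 0.911000)(1 − 0.806000) = 0.982734
Parallel (pressure sensor and choke actuator): 1 − (1 − 0.907000)(1 − 0.943000) = 0.994699
Parallel (hydraulic power unit and chemical-injection pump): 1 − (1 − 0.772000)(1 − 0.833000) = 0.961924
Series ([0.982734], [0.994699], [0.961924], and master valve solenoid): 0.982734 × 0.994699 × 0.961924 × 0.839000 = 0.7889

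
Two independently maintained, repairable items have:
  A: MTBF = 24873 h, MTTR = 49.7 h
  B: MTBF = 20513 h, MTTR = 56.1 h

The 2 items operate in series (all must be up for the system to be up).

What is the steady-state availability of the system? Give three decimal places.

0.995

A(A) = MTBF/(MTBF+MTTR) = 24873/(24873+49.7) = 0.998006
A(B) = MTBF/(MTBF+MTTR) = 20513/(20513+56.1) = 0.997273
Series availability: 0.998006 × 0.997273 = 0.995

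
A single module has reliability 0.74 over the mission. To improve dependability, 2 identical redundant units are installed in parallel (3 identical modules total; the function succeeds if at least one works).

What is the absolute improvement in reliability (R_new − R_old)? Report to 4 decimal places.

0.2424

R_before = 0.74
R_after = 1 − (1 − 0.74)^3 = 0.9824
ΔR = 0.9824 − 0.74 = 0.2424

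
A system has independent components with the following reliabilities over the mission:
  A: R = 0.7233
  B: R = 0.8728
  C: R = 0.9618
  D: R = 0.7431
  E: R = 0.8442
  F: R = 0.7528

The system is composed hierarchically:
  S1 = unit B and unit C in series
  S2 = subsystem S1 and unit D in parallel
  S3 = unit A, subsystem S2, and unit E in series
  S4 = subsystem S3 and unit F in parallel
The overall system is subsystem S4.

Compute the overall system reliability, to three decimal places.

0.898

Series (B and C): 0.87280 × 0.96180 = 0.83946
Parallel ([0.83946] and D): 1 − (1 − 0.83946)(1 − 0.74310) = 0.95876
Series (A, [0.95876], and E): 0.72330 × 0.95876 × 0.84420 = 0.58543
Parallel ([0.58543] and F): 1 − (1 − 0.58543)(1 − 0.75280) = 0.898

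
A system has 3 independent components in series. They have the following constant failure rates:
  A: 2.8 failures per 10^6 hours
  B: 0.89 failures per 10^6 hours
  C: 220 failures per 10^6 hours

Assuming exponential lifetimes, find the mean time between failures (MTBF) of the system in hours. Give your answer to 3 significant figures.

Series of exponential components: λ_sys = Σ λ_i
λ_sys = 0.0000028 + 0.00000089 + 0.00022 = 2.2369e-04 /h
MTBF = 1 / λ_sys = 4470 h

4470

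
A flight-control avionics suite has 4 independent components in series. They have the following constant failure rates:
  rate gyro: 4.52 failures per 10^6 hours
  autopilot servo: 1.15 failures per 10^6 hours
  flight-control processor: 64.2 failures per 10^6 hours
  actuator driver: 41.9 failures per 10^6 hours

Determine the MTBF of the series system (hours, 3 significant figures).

Series of exponential components: λ_sys = Σ λ_i
λ_sys = 0.00000452 + 0.00000115 + 0.0000642 + 0.0000419 = 1.1177e-04 /h
MTBF = 1 / λ_sys = 8950 h

8950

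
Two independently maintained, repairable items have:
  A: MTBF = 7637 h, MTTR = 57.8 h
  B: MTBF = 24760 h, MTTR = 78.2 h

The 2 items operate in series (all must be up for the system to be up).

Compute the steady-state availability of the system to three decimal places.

0.989

A(A) = MTBF/(MTBF+MTTR) = 7637/(7637+57.8) = 0.992488
A(B) = MTBF/(MTBF+MTTR) = 24760/(24760+78.2) = 0.996852
Series availability: 0.992488 × 0.996852 = 0.989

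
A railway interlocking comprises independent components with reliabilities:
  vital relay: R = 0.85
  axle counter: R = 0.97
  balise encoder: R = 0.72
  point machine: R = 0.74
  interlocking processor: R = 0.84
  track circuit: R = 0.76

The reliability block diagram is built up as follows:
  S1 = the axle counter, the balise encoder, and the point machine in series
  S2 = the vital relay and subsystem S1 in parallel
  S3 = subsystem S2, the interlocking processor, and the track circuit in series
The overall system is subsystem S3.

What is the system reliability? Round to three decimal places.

0.592

Series (axle counter, balise encoder, and point machine): 0.97000 × 0.72000 × 0.74000 = 0.51682
Parallel (vital relay and [0.51682]): 1 − (1 − 0.85000)(1 − 0.51682) = 0.92752
Series ([0.92752], interlocking processor, and track circuit): 0.92752 × 0.84000 × 0.76000 = 0.592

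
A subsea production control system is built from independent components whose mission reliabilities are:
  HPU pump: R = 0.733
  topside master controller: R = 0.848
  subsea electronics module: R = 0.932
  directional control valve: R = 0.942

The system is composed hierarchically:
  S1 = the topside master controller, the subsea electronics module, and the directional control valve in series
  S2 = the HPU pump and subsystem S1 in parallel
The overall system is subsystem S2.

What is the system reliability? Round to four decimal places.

Series (topside master controller, subsea electronics module, and directional control valve): 0.848000 × 0.932000 × 0.942000 = 0.744497
Parallel (HPU pump and [0.744497]): 1 − (1 − 0.733000)(1 − 0.744497) = 0.9318

0.9318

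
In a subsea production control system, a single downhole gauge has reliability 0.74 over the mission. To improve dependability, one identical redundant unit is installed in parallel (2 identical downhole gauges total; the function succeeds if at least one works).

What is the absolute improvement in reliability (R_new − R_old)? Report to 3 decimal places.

R_before = 0.74
R_after = 1 − (1 − 0.74)^2 = 0.932
ΔR = 0.932 − 0.74 = 0.192

0.192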